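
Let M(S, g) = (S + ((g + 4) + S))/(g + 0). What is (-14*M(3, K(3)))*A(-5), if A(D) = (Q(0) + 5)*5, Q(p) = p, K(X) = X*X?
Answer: -6650/9 ≈ -738.89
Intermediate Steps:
K(X) = X²
M(S, g) = (4 + g + 2*S)/g (M(S, g) = (S + ((4 + g) + S))/g = (S + (4 + S + g))/g = (4 + g + 2*S)/g)
A(D) = 25 (A(D) = (0 + 5)*5 = 5*5 = 25)
(-14*M(3, K(3)))*A(-5) = -14*(4 + 3² + 2*3)/(3²)*25 = -14*(4 + 9 + 6)/9*25 = -14*19/9*25 = -266/9*25 = -6650/9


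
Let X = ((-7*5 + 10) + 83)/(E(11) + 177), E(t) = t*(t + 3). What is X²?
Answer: 3364/109561 ≈ 0.030704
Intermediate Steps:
E(t) = t*(3 + t)
X = 58/331 (X = ((-7*5 + 10) + 83)/(11*(3 + 11) + 177) = ((-35 + 10) + 83)/(11*14 + 177) = (-25 + 83)/(154 + 177) = 58/331 ≈ 0.17523)
X² = (58/331)² = 3364/109561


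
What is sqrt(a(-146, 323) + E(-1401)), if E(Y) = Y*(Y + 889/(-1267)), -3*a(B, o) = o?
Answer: sqrt(578988009723)/543 ≈ 1401.3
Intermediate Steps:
a(B, o) = -o/3
E(Y) = Y*(-127/181 + Y) (E(Y) = Y*(Y + 889*(-1/1267)) = Y*(Y - 127/181) = Y*(-127/181 + Y))
sqrt(a(-146, 323) + E(-1401)) = sqrt(-1/3*323 + (1/181)*(-1401)*(-127 + 181*(-1401))) = sqrt(-323/3 + (1/181)*(-1401)*(-127 - 253581)) = sqrt(-323/3 + (1/181)*(-1401)*(-253708)) = sqrt(-323/3 + 355444908/181) = sqrt(1066276261/543) = sqrt(578988009723)/543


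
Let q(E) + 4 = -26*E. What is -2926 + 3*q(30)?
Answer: -5278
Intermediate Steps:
q(E) = -4 - 26*E
-2926 + 3*q(30) = -2926 + 3*(-4 - 26*30) = -2926 + 3*(-4 - 780) = -2926 + 3*(-784) = -2926 - 2352 = -5278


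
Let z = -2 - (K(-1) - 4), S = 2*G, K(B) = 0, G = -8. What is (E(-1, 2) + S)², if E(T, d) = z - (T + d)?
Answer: 225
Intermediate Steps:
S = -16 (S = 2*(-8) = -16)
z = 2 (z = -2 - (0 - 4) = -2 - 1*(-4) = -2 + 4 = 2)
E(T, d) = 2 - T - d (E(T, d) = 2 - (T + d) = 2 + (-T - d) = 2 - T - d)
(E(-1, 2) + S)² = ((2 - 1*(-1) - 1*2) - 16)² = ((2 + 1 - 2) - 16)² = (1 - 16)² = (-15)² = 225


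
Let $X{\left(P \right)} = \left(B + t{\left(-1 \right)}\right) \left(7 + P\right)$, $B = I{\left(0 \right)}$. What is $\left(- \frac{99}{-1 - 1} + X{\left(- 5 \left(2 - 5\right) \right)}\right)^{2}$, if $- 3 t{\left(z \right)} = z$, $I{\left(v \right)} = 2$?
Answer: $\frac{366025}{36} \approx 10167.0$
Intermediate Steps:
$t{\left(z \right)} = - \frac{z}{3}$
$B = 2$
$X{\left(P \right)} = \frac{49}{3} + \frac{7 P}{3}$ ($X{\left(P \right)} = \left(2 - - \frac{1}{3}\right) \left(7 + P\right) = \left(2 + \frac{1}{3}\right) \left(7 + P\right) = \frac{7 \left(7 + P\right)}{3} = \frac{49}{3} + \frac{7 P}{3}$)
$\left(- \frac{99}{-1 - 1} + X{\left(- 5 \left(2 - 5\right) \right)}\right)^{2} = \left(- \frac{99}{-1 - 1} + \left(\frac{49}{3} + \frac{7 \left(- 5 \left(2 - 5\right)\right)}{3}\right)\right)^{2} = \left(- \frac{99}{-2} + \left(\frac{49}{3} + \frac{7 \left(\left(-5\right) \left(-3\right)\right)}{3}\right)\right)^{2} = \left(\left(-99\right) \left(- \frac{1}{2}\right) + \left(\frac{49}{3} + \frac{7}{3} \cdot 15\right)\right)^{2} = \left(\frac{99}{2} + \left(\frac{49}{3} + 35\right)\right)^{2} = \left(\frac{99}{2} + \frac{154}{3}\right)^{2} = \left(\frac{605}{6}\right)^{2} = \frac{366025}{36}$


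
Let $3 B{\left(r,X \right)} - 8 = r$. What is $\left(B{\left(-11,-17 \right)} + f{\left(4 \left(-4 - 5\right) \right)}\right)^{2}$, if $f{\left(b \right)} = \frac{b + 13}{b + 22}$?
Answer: $\frac{81}{196} \approx 0.41327$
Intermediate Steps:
$B{\left(r,X \right)} = \frac{8}{3} + \frac{r}{3}$
$f{\left(b \right)} = \frac{13 + b}{22 + b}$
$\left(B{\left(-11,-17 \right)} + f{\left(4 \left(-4 - 5\right) \right)}\right)^{2} = \left(\left(\frac{8}{3} + \frac{1}{3} \left(-11\right)\right) + \frac{13 + 4 \left(-4 - 5\right)}{22 + 4 \left(-4 - 5\right)}\right)^{2} = \left(\left(\frac{8}{3} - \frac{11}{3}\right) + \frac{13 + 4 \left(-9\right)}{22 + 4 \left(-9\right)}\right)^{2} = \left(-1 + \frac{13 - 36}{22 - 36}\right)^{2} = \left(-1 + \frac{1}{-14} \left(-23\right)\right)^{2} = \left(-1 - - \frac{23}{14}\right)^{2} = \left(-1 + \frac{23}{14}\right)^{2} = \left(\frac{9}{14}\right)^{2} = \frac{81}{196}$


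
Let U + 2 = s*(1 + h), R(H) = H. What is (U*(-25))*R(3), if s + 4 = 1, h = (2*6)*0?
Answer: 375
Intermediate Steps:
h = 0 (h = 12*0 = 0)
s = -3 (s = -4 + 1 = -3)
U = -5 (U = -2 - 3*(1 + 0) = -2 - 3*1 = -2 - 3 = -5)
(U*(-25))*R(3) = -5*(-25)*3 = 125*3 = 375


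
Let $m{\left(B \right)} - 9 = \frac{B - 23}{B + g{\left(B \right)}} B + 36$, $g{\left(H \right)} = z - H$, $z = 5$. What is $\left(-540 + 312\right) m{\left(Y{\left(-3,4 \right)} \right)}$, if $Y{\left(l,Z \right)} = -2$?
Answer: $-12540$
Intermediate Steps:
$g{\left(H \right)} = 5 - H$
$m{\left(B \right)} = 45 + B \left(- \frac{23}{5} + \frac{B}{5}\right)$ ($m{\left(B \right)} = 9 + \left(\frac{B - 23}{B - \left(-5 + B\right)} B + 36\right) = 9 + \left(\frac{-23 + B}{5} B + 36\right) = 9 + \left(\left(-23 + B\right) \frac{1}{5} B + 36\right) = 9 + \left(\left(- \frac{23}{5} + \frac{B}{5}\right) B + 36\right) = 9 + \left(B \left(- \frac{23}{5} + \frac{B}{5}\right) + 36\right) = 9 + \left(36 + B \left(- \frac{23}{5} + \frac{B}{5}\right)\right) = 45 + B \left(- \frac{23}{5} + \frac{B}{5}\right)$)
$\left(-540 + 312\right) m{\left(Y{\left(-3,4 \right)} \right)} = \left(-540 + 312\right) \left(45 - - \frac{46}{5} + \frac{\left(-2\right)^{2}}{5}\right) = - 228 \left(45 + \frac{46}{5} + \frac{1}{5} \cdot 4\right) = - 228 \left(45 + \frac{46}{5} + \frac{4}{5}\right) = \left(-228\right) 55 = -12540$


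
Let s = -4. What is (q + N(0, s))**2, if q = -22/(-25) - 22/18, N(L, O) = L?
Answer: 5929/50625 ≈ 0.11712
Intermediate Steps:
q = -77/225 (q = -22*(-1/25) - 22*1/18 = 22/25 - 11/9 = -77/225 ≈ -0.34222)
(q + N(0, s))**2 = (-77/225 + 0)**2 = (-77/225)**2 = 5929/50625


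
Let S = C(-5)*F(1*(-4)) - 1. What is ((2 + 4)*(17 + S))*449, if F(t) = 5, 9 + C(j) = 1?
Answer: -64656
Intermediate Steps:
C(j) = -8 (C(j) = -9 + 1 = -8)
S = -41 (S = -8*5 - 1 = -40 - 1 = -41)
((2 + 4)*(17 + S))*449 = ((2 + 4)*(17 - 41))*449 = (6*(-24))*449 = -144*449 = -64656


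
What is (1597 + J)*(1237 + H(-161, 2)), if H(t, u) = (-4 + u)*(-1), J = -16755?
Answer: -18780762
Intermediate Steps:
H(t, u) = 4 - u
(1597 + J)*(1237 + H(-161, 2)) = (1597 - 16755)*(1237 + (4 - 1*2)) = -15158*(1237 + (4 - 2)) = -15158*(1237 + 2) = -15158*1239 = -18780762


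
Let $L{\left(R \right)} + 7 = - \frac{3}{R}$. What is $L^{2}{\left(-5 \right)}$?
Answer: $\frac{1024}{25} \approx 40.96$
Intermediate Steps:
$L{\left(R \right)} = -7 - \frac{3}{R}$
$L^{2}{\left(-5 \right)} = \left(-7 - \frac{3}{-5}\right)^{2} = \left(-7 - - \frac{3}{5}\right)^{2} = \left(-7 + \frac{3}{5}\right)^{2} = \left(- \frac{32}{5}\right)^{2} = \frac{1024}{25}$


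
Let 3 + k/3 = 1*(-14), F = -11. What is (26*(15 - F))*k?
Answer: -34476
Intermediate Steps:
k = -51 (k = -9 + 3*(1*(-14)) = -9 + 3*(-14) = -9 - 42 = -51)
(26*(15 - F))*k = (26*(15 - 1*(-11)))*(-51) = (26*(15 + 11))*(-51) = (26*26)*(-51) = 676*(-51) = -34476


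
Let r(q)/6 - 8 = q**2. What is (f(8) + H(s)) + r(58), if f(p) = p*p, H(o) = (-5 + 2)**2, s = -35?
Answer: 20305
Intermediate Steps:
H(o) = 9 (H(o) = (-3)**2 = 9)
r(q) = 48 + 6*q**2
f(p) = p**2
(f(8) + H(s)) + r(58) = (8**2 + 9) + (48 + 6*58**2) = (64 + 9) + (48 + 6*3364) = 73 + (48 + 20184) = 73 + 20232 = 20305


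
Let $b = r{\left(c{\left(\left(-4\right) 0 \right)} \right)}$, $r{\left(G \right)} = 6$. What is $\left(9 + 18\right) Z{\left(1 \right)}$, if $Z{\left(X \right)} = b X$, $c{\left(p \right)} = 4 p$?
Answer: $162$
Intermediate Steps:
$b = 6$
$Z{\left(X \right)} = 6 X$
$\left(9 + 18\right) Z{\left(1 \right)} = \left(9 + 18\right) 6 \cdot 1 = 27 \cdot 6 = 162$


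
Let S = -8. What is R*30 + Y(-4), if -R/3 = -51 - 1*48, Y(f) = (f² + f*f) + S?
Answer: 8934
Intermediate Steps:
Y(f) = -8 + 2*f² (Y(f) = (f² + f*f) - 8 = (f² + f²) - 8 = 2*f² - 8 = -8 + 2*f²)
R = 297 (R = -3*(-51 - 1*48) = -3*(-51 - 48) = -3*(-99) = 297)
R*30 + Y(-4) = 297*30 + (-8 + 2*(-4)²) = 8910 + (-8 + 2*16) = 8910 + (-8 + 32) = 8910 + 24 = 8934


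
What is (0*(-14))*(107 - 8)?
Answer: 0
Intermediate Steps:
(0*(-14))*(107 - 8) = 0*99 = 0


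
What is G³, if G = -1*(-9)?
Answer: 729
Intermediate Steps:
G = 9
G³ = 9³ = 729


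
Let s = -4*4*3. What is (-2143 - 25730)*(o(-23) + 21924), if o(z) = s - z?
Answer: -610390827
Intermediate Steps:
s = -48 (s = -16*3 = -48)
o(z) = -48 - z
(-2143 - 25730)*(o(-23) + 21924) = (-2143 - 25730)*((-48 - 1*(-23)) + 21924) = -27873*((-48 + 23) + 21924) = -27873*(-25 + 21924) = -27873*21899 = -610390827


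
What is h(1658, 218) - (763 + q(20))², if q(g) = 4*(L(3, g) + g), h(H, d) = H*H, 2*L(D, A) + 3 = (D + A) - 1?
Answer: 1972803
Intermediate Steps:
L(D, A) = -2 + A/2 + D/2 (L(D, A) = -3/2 + ((D + A) - 1)/2 = -3/2 + ((A + D) - 1)/2 = -3/2 + (-1 + A + D)/2 = -3/2 + (-½ + A/2 + D/2) = -2 + A/2 + D/2)
h(H, d) = H²
q(g) = -2 + 6*g (q(g) = 4*((-2 + g/2 + (½)*3) + g) = 4*((-2 + g/2 + 3/2) + g) = 4*((-½ + g/2) + g) = 4*(-½ + 3*g/2) = -2 + 6*g)
h(1658, 218) - (763 + q(20))² = 1658² - (763 + (-2 + 6*20))² = 2748964 - (763 + (-2 + 120))² = 2748964 - (763 + 118)² = 2748964 - 1*881² = 2748964 - 1*776161 = 2748964 - 776161 = 1972803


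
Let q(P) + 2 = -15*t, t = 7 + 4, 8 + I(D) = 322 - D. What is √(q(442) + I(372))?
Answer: 15*I ≈ 15.0*I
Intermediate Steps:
I(D) = 314 - D (I(D) = -8 + (322 - D) = 314 - D)
t = 11
q(P) = -167 (q(P) = -2 - 15*11 = -2 - 165 = -167)
√(q(442) + I(372)) = √(-167 + (314 - 1*372)) = √(-167 + (314 - 372)) = √(-167 - 58) = √(-225) = 15*I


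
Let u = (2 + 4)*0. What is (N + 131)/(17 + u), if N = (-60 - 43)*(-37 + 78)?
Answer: -4092/17 ≈ -240.71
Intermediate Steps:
u = 0 (u = 6*0 = 0)
N = -4223 (N = -103*41 = -4223)
(N + 131)/(17 + u) = (-4223 + 131)/(17 + 0) = -4092/17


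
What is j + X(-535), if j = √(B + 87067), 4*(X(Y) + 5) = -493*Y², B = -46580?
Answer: -141108945/4 + √40487 ≈ -3.5277e+7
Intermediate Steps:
X(Y) = -5 - 493*Y²/4 (X(Y) = -5 + (-493*Y²)/4 = -5 - 493*Y²/4)
j = √40487 (j = √(-46580 + 87067) = √40487 ≈ 201.21)
j + X(-535) = √40487 + (-5 - 493/4*(-535)²) = √40487 + (-5 - 493/4*286225) = √40487 + (-5 - 141108925/4) = √40487 - 141108945/4 = -141108945/4 + √40487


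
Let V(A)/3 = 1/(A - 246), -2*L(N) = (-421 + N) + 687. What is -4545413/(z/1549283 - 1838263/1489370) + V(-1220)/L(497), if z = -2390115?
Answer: 837986803495919576425301/511960416653443163 ≈ 1.6368e+6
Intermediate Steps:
L(N) = -133 - N/2 (L(N) = -((-421 + N) + 687)/2 = -(266 + N)/2 = -133 - N/2)
V(A) = 3/(-246 + A) (V(A) = 3/(A - 246) = 3/(-246 + A))
-4545413/(z/1549283 - 1838263/1489370) + V(-1220)/L(497) = -4545413/(-2390115/1549283 - 1838263/1489370) + (3/(-246 - 1220))/(-133 - ½*497) = -4545413/(-2390115*1/1549283 - 1838263*1/1489370) + (3/(-1466))/(-133 - 497/2) = -4545413/(-2390115/1549283 - 1838263/1489370) + (3*(-1/1466))/(-763/2) = -4545413/(-6407755192979/2307455621710) - 3/1466*(-2/763) = -4545413*(-2307455621710/6407755192979) + 3/559279 = 10488338779843716230/6407755192979 + 3/559279 = 837986803495919576425301/511960416653443163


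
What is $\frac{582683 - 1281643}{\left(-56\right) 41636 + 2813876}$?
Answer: $- \frac{34948}{24113} \approx -1.4493$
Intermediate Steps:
$\frac{582683 - 1281643}{\left(-56\right) 41636 + 2813876} = - \frac{698960}{-2331616 + 2813876} = - \frac{698960}{482260} = \left(-698960\right) \frac{1}{482260} = - \frac{34948}{24113}$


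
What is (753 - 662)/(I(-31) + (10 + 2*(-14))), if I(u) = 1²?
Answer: -91/17 ≈ -5.3529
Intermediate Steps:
I(u) = 1
(753 - 662)/(I(-31) + (10 + 2*(-14))) = (753 - 662)/(1 + (10 + 2*(-14))) = 91/(1 + (10 - 28)) = 91/(1 - 18) = 91/(-17) = 91*(-1/17) = -91/17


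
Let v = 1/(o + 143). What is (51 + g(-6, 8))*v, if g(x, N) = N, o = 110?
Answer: 59/253 ≈ 0.23320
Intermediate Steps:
v = 1/253 (v = 1/(110 + 143) = 1/253 ≈ 0.0039526)
(51 + g(-6, 8))*v = (51 + 8)*(1/253) = 59*(1/253) = 59/253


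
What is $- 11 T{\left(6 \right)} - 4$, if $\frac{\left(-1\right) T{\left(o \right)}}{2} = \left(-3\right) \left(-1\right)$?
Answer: $62$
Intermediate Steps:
$T{\left(o \right)} = -6$ ($T{\left(o \right)} = - 2 \left(\left(-3\right) \left(-1\right)\right) = \left(-2\right) 3 = -6$)
$- 11 T{\left(6 \right)} - 4 = \left(-11\right) \left(-6\right) - 4 = 66 - 4 = 62$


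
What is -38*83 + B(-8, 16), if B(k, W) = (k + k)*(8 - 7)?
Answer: -3170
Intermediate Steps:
B(k, W) = 2*k (B(k, W) = (2*k)*1 = 2*k)
-38*83 + B(-8, 16) = -38*83 + 2*(-8) = -3154 - 16 = -3170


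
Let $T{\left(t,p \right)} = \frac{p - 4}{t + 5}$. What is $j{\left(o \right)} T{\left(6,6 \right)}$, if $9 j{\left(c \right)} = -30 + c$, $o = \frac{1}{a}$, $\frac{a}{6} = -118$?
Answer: $- \frac{1931}{3186} \approx -0.60609$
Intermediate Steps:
$a = -708$ ($a = 6 \left(-118\right) = -708$)
$T{\left(t,p \right)} = \frac{-4 + p}{5 + t}$
$o = - \frac{1}{708}$ ($o = \frac{1}{-708} = - \frac{1}{708} \approx -0.0014124$)
$j{\left(c \right)} = - \frac{10}{3} + \frac{c}{9}$ ($j{\left(c \right)} = \frac{-30 + c}{9} = - \frac{10}{3} + \frac{c}{9}$)
$j{\left(o \right)} T{\left(6,6 \right)} = \left(- \frac{10}{3} + \frac{1}{9} \left(- \frac{1}{708}\right)\right) \frac{-4 + 6}{5 + 6} = \left(- \frac{10}{3} - \frac{1}{6372}\right) \frac{1}{11} \cdot 2 = - \frac{21241 \cdot \frac{1}{11} \cdot 2}{6372} = \left(- \frac{21241}{6372}\right) \frac{2}{11} = - \frac{1931}{3186}$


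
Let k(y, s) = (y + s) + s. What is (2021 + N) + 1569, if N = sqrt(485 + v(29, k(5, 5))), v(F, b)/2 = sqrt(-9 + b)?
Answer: 3590 + sqrt(485 + 2*sqrt(6)) ≈ 3612.1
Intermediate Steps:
k(y, s) = y + 2*s (k(y, s) = (s + y) + s = y + 2*s)
v(F, b) = 2*sqrt(-9 + b)
N = sqrt(485 + 2*sqrt(6)) (N = sqrt(485 + 2*sqrt(-9 + (5 + 2*5))) = sqrt(485 + 2*sqrt(-9 + (5 + 10))) = sqrt(485 + 2*sqrt(-9 + 15)) = sqrt(485 + 2*sqrt(6)) ≈ 22.134)
(2021 + N) + 1569 = (2021 + sqrt(485 + 2*sqrt(6))) + 1569 = 3590 + sqrt(485 + 2*sqrt(6))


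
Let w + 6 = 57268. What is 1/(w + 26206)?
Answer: 1/83468 ≈ 1.1981e-5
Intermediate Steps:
w = 57262 (w = -6 + 57268 = 57262)
1/(w + 26206) = 1/(57262 + 26206) = 1/83468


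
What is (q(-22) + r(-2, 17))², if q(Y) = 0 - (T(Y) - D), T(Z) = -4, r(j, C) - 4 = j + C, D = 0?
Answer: 529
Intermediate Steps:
r(j, C) = 4 + C + j (r(j, C) = 4 + (j + C) = 4 + (C + j) = 4 + C + j)
q(Y) = 4 (q(Y) = 0 - (-4 - 1*0) = 0 - (-4 + 0) = 0 - 1*(-4) = 0 + 4 = 4)
(q(-22) + r(-2, 17))² = (4 + (4 + 17 - 2))² = (4 + 19)² = 23² = 529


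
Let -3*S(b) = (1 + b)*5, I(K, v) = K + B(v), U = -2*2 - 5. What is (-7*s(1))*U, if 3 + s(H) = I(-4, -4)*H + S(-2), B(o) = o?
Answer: -588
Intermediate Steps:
U = -9 (U = -4 - 5 = -9)
I(K, v) = K + v
S(b) = -5/3 - 5*b/3 (S(b) = -(1 + b)*5/3 = -(5 + 5*b)/3 = -5/3 - 5*b/3)
s(H) = -4/3 - 8*H (s(H) = -3 + ((-4 - 4)*H + (-5/3 - 5/3*(-2))) = -3 + (-8*H + (-5/3 + 10/3)) = -3 + (-8*H + 5/3) = -3 + (5/3 - 8*H) = -4/3 - 8*H)
(-7*s(1))*U = -7*(-4/3 - 8*1)*(-9) = -7*(-4/3 - 8)*(-9) = -7*(-28/3)*(-9) = (196/3)*(-9) = -588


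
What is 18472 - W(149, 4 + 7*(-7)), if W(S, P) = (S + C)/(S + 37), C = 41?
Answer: 1717801/93 ≈ 18471.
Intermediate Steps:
W(S, P) = (41 + S)/(37 + S) (W(S, P) = (S + 41)/(S + 37) = (41 + S)/(37 + S))
18472 - W(149, 4 + 7*(-7)) = 18472 - (41 + 149)/(37 + 149) = 18472 - 190/186 = 18472 - 1*95/93 = 18472 - 95/93 = 1717801/93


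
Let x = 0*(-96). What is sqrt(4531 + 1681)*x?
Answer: 0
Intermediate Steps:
x = 0
sqrt(4531 + 1681)*x = sqrt(4531 + 1681)*0 = sqrt(6212)*0 = (2*sqrt(1553))*0 = 0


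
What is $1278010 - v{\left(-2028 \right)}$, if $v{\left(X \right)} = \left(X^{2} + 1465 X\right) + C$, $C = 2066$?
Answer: $134180$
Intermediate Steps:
$v{\left(X \right)} = 2066 + X^{2} + 1465 X$ ($v{\left(X \right)} = \left(X^{2} + 1465 X\right) + 2066 = 2066 + X^{2} + 1465 X$)
$1278010 - v{\left(-2028 \right)} = 1278010 - \left(2066 + \left(-2028\right)^{2} + 1465 \left(-2028\right)\right) = 1278010 - \left(2066 + 4112784 - 2971020\right) = 1278010 - 1143830 = 134180$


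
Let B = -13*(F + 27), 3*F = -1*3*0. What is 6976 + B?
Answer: 6625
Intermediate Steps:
F = 0 (F = (-1*3*0)/3 = (-3*0)/3 = (⅓)*0 = 0)
B = -351 (B = -13*(0 + 27) = -13*27 = -351)
6976 + B = 6976 - 351 = 6625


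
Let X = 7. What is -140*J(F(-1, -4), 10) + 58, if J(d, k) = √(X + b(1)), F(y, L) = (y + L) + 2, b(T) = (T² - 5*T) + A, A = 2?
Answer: 58 - 140*√5 ≈ -255.05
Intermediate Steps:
b(T) = 2 + T² - 5*T (b(T) = (T² - 5*T) + 2 = 2 + T² - 5*T)
F(y, L) = 2 + L + y (F(y, L) = (L + y) + 2 = 2 + L + y)
J(d, k) = √5 (J(d, k) = √(7 + (2 + 1² - 5*1)) = √(7 + (2 + 1 - 5)) = √(7 - 2) = √5)
-140*J(F(-1, -4), 10) + 58 = -140*√5 + 58 = 58 - 140*√5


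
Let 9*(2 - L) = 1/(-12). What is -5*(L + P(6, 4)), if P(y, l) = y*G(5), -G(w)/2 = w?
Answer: 31315/108 ≈ 289.95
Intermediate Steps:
G(w) = -2*w
L = 217/108 (L = 2 - ⅑/(-12) = 2 - ⅑*(-1/12) = 2 + 1/108 = 217/108 ≈ 2.0093)
P(y, l) = -10*y (P(y, l) = y*(-2*5) = y*(-10) = -10*y)
-5*(L + P(6, 4)) = -5*(217/108 - 10*6) = -5*(217/108 - 60) = -5*(-6263/108) = 31315/108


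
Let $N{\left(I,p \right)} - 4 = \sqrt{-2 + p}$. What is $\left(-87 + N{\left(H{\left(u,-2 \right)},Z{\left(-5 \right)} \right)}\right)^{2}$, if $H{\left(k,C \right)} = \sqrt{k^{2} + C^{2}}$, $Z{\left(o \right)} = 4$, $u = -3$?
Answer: $\left(83 - \sqrt{2}\right)^{2} \approx 6656.2$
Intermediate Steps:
$H{\left(k,C \right)} = \sqrt{C^{2} + k^{2}}$
$N{\left(I,p \right)} = 4 + \sqrt{-2 + p}$
$\left(-87 + N{\left(H{\left(u,-2 \right)},Z{\left(-5 \right)} \right)}\right)^{2} = \left(-87 + \left(4 + \sqrt{-2 + 4}\right)\right)^{2} = \left(-87 + \left(4 + \sqrt{2}\right)\right)^{2} = \left(-83 + \sqrt{2}\right)^{2}$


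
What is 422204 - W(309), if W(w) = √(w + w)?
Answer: 422204 - √618 ≈ 4.2218e+5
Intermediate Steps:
W(w) = √2*√w (W(w) = √(2*w) = √2*√w)
422204 - W(309) = 422204 - √2*√309 = 422204 - √618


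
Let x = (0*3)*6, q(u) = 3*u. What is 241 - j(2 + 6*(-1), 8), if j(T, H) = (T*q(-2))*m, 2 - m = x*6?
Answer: 193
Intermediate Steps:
x = 0 (x = 0*6 = 0)
m = 2 (m = 2 - 0*6 = 2 - 1*0 = 2 + 0 = 2)
j(T, H) = -12*T (j(T, H) = (T*(3*(-2)))*2 = (T*(-6))*2 = -6*T*2 = -12*T)
241 - j(2 + 6*(-1), 8) = 241 - (-12)*(2 + 6*(-1)) = 241 - (-12)*(2 - 6) = 241 - (-12)*(-4) = 241 - 1*48 = 241 - 48 = 193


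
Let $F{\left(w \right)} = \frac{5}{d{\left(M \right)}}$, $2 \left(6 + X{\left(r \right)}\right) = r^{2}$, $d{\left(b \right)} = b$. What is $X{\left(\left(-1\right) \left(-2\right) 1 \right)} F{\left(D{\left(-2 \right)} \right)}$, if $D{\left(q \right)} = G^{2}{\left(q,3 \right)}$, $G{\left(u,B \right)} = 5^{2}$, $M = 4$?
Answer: $-5$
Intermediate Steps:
$G{\left(u,B \right)} = 25$
$X{\left(r \right)} = -6 + \frac{r^{2}}{2}$
$D{\left(q \right)} = 625$ ($D{\left(q \right)} = 25^{2} = 625$)
$F{\left(w \right)} = \frac{5}{4}$
$X{\left(\left(-1\right) \left(-2\right) 1 \right)} F{\left(D{\left(-2 \right)} \right)} = \left(-6 + \frac{\left(\left(-1\right) \left(-2\right) 1\right)^{2}}{2}\right) \frac{5}{4} = \left(-6 + \frac{\left(2 \cdot 1\right)^{2}}{2}\right) \frac{5}{4} = \left(-6 + \frac{2^{2}}{2}\right) \frac{5}{4} = \left(-6 + \frac{1}{2} \cdot 4\right) \frac{5}{4} = \left(-6 + 2\right) \frac{5}{4} = \left(-4\right) \frac{5}{4} = -5$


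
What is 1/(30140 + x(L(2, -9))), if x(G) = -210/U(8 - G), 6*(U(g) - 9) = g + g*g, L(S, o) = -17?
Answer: 176/5304325 ≈ 3.3180e-5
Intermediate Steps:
U(g) = 9 + g/6 + g²/6 (U(g) = 9 + (g + g*g)/6 = 9 + (g + g²)/6 = 9 + (g/6 + g²/6) = 9 + g/6 + g²/6)
x(G) = -210/(31/3 - G/6 + (8 - G)²/6) (x(G) = -210/(9 + (8 - G)/6 + (8 - G)²/6) = -210/(9 + (4/3 - G/6) + (8 - G)²/6) = -210/(31/3 - G/6 + (8 - G)²/6))
1/(30140 + x(L(2, -9))) = 1/(30140 - 1260/(62 + (-8 - 17)² - 1*(-17))) = 1/(30140 - 1260/(62 + (-25)² + 17)) = 1/(30140 - 1260/(62 + 625 + 17)) = 1/(30140 - 1260/704) = 1/(30140 - 1260*1/704) = 1/(30140 - 315/176) = 1/(5304325/176) = 176/5304325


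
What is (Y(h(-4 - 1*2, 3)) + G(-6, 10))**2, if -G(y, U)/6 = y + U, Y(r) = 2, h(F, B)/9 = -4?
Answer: 484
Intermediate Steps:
h(F, B) = -36 (h(F, B) = 9*(-4) = -36)
G(y, U) = -6*U - 6*y (G(y, U) = -6*(y + U) = -6*(U + y) = -6*U - 6*y)
(Y(h(-4 - 1*2, 3)) + G(-6, 10))**2 = (2 + (-6*10 - 6*(-6)))**2 = (2 + (-60 + 36))**2 = (2 - 24)**2 = (-22)**2 = 484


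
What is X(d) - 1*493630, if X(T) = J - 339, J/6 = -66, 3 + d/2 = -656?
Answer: -494365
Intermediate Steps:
d = -1318 (d = -6 + 2*(-656) = -6 - 1312 = -1318)
J = -396 (J = 6*(-66) = -396)
X(T) = -735 (X(T) = -396 - 339 = -735)
X(d) - 1*493630 = -735 - 1*493630 = -735 - 493630 = -494365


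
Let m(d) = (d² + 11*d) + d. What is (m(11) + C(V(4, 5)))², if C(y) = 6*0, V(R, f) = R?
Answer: 64009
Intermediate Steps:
C(y) = 0
m(d) = d² + 12*d
(m(11) + C(V(4, 5)))² = (11*(12 + 11) + 0)² = (11*23 + 0)² = (253 + 0)² = 253² = 64009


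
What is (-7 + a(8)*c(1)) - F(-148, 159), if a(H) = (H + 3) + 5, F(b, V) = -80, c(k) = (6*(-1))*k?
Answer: -23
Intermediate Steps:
c(k) = -6*k
a(H) = 8 + H (a(H) = (3 + H) + 5 = 8 + H)
(-7 + a(8)*c(1)) - F(-148, 159) = (-7 + (8 + 8)*(-6*1)) - 1*(-80) = (-7 + 16*(-6)) + 80 = (-7 - 96) + 80 = -103 + 80 = -23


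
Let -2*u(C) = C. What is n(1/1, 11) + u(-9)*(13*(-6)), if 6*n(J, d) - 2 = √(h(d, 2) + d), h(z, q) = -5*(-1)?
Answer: -350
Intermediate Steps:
h(z, q) = 5
u(C) = -C/2
n(J, d) = ⅓ + √(5 + d)/6
n(1/1, 11) + u(-9)*(13*(-6)) = (⅓ + √(5 + 11)/6) + (-½*(-9))*(13*(-6)) = (⅓ + √16/6) + (9/2)*(-78) = (⅓ + (⅙)*4) - 351 = (⅓ + ⅔) - 351 = 1 - 351 = -350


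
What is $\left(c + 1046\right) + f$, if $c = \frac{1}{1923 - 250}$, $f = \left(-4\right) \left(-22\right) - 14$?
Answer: $\frac{1873761}{1673} \approx 1120.0$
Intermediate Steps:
$f = 74$ ($f = 88 - 14 = 74$)
$c = \frac{1}{1673}$ ($c = \frac{1}{1923 - 250} = \frac{1}{1673} \approx 0.00059773$)
$\left(c + 1046\right) + f = \left(\frac{1}{1673} + 1046\right) + 74 = \frac{1749959}{1673} + 74 = \frac{1873761}{1673}$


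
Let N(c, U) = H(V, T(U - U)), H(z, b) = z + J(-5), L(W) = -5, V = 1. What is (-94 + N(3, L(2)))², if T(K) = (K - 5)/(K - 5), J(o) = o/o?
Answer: 8464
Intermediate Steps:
J(o) = 1
T(K) = 1 (T(K) = (-5 + K)/(-5 + K) = 1)
H(z, b) = 1 + z (H(z, b) = z + 1 = 1 + z)
N(c, U) = 2 (N(c, U) = 1 + 1 = 2)
(-94 + N(3, L(2)))² = (-94 + 2)² = (-92)² = 8464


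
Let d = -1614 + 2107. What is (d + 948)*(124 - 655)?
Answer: -765171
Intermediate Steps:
d = 493
(d + 948)*(124 - 655) = (493 + 948)*(124 - 655) = 1441*(-531) = -765171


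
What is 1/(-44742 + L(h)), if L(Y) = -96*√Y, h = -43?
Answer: I/(6*(-7457*I + 16*√43)) ≈ -2.2346e-5 + 3.144e-7*I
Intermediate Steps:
1/(-44742 + L(h)) = 1/(-44742 - 96*I*√43)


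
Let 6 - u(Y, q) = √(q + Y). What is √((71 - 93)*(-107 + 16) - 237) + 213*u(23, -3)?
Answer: 1278 + √1765 - 426*√5 ≈ 367.45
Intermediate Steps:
u(Y, q) = 6 - √(Y + q) (u(Y, q) = 6 - √(q + Y) = 6 - √(Y + q))
√((71 - 93)*(-107 + 16) - 237) + 213*u(23, -3) = √((71 - 93)*(-107 + 16) - 237) + 213*(6 - √(23 - 3)) = √(-22*(-91) - 237) + 213*(6 - √20) = √(2002 - 237) + 213*(6 - 2*√5) = √1765 + 213*(6 - 2*√5) = √1765 + (1278 - 426*√5) = 1278 + √1765 - 426*√5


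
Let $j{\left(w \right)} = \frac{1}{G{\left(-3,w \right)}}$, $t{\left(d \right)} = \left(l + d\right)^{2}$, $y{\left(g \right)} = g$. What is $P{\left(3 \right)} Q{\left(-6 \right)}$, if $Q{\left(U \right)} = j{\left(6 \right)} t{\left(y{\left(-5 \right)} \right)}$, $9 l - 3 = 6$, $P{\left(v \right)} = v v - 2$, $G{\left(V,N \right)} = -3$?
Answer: $- \frac{112}{3} \approx -37.333$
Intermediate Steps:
$P{\left(v \right)} = -2 + v^{2}$ ($P{\left(v \right)} = v^{2} - 2 = -2 + v^{2}$)
$l = 1$ ($l = \frac{1}{3} + \frac{1}{9} \cdot 6 = \frac{1}{3} + \frac{2}{3} = 1$)
$t{\left(d \right)} = \left(1 + d\right)^{2}$
$j{\left(w \right)} = - \frac{1}{3}$ ($j{\left(w \right)} = \frac{1}{-3} = - \frac{1}{3}$)
$Q{\left(U \right)} = - \frac{16}{3}$ ($Q{\left(U \right)} = - \frac{\left(1 - 5\right)^{2}}{3} = - \frac{\left(-4\right)^{2}}{3} = \left(- \frac{1}{3}\right) 16 = - \frac{16}{3}$)
$P{\left(3 \right)} Q{\left(-6 \right)} = \left(-2 + 3^{2}\right) \left(- \frac{16}{3}\right) = \left(-2 + 9\right) \left(- \frac{16}{3}\right) = 7 \left(- \frac{16}{3}\right) = - \frac{112}{3}$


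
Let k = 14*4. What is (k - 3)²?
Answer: 2809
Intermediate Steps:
k = 56
(k - 3)² = (56 - 3)² = 53² = 2809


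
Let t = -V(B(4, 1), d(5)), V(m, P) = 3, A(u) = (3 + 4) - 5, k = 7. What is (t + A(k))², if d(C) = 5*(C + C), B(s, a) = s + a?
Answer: 1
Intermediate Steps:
B(s, a) = a + s
d(C) = 10*C (d(C) = 5*(2*C) = 10*C)
A(u) = 2 (A(u) = 7 - 5 = 2)
t = -3 (t = -1*3 = -3)
(t + A(k))² = (-3 + 2)² = (-1)² = 1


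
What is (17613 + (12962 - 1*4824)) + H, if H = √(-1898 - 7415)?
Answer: 25751 + I*√9313 ≈ 25751.0 + 96.504*I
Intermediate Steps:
H = I*√9313 (H = √(-9313) = I*√9313 ≈ 96.504*I)
(17613 + (12962 - 1*4824)) + H = (17613 + (12962 - 1*4824)) + I*√9313 = (17613 + (12962 - 4824)) + I*√9313 = (17613 + 8138) + I*√9313 = 25751 + I*√9313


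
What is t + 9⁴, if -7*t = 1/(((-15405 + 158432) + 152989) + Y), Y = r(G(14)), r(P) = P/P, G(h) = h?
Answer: 13595172758/2072119 ≈ 6561.0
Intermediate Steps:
r(P) = 1
Y = 1
t = -1/2072119 (t = -1/(7*(((-15405 + 158432) + 152989) + 1)) = -1/(7*((143027 + 152989) + 1)) = -1/(7*(296016 + 1)) = -⅐/296017 = -⅐*1/296017 = -1/2072119 ≈ -4.8260e-7)
t + 9⁴ = -1/2072119 + 9⁴ = -1/2072119 + 6561 = 13595172758/2072119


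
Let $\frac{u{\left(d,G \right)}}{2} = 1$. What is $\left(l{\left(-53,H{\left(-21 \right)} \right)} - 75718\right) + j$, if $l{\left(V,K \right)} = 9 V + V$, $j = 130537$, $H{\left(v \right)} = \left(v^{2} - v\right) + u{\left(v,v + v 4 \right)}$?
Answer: $54289$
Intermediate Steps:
$u{\left(d,G \right)} = 2$ ($u{\left(d,G \right)} = 2 \cdot 1 = 2$)
$H{\left(v \right)} = 2 + v^{2} - v$ ($H{\left(v \right)} = \left(v^{2} - v\right) + 2 = 2 + v^{2} - v$)
$l{\left(V,K \right)} = 10 V$
$\left(l{\left(-53,H{\left(-21 \right)} \right)} - 75718\right) + j = \left(10 \left(-53\right) - 75718\right) + 130537 = \left(-530 - 75718\right) + 130537 = -76248 + 130537 = 54289$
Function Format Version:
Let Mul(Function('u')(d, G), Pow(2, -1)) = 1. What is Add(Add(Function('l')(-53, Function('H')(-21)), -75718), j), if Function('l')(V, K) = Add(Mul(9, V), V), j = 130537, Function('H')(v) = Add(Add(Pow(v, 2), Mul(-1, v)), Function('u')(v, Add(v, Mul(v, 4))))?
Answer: 54289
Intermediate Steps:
Function('u')(d, G) = 2 (Function('u')(d, G) = Mul(2, 1) = 2)
Function('H')(v) = Add(2, Pow(v, 2), Mul(-1, v)) (Function('H')(v) = Add(Add(Pow(v, 2), Mul(-1, v)), 2) = Add(2, Pow(v, 2), Mul(-1, v)))
Function('l')(V, K) = Mul(10, V)
Add(Add(Function('l')(-53, Function('H')(-21)), -75718), j) = Add(Add(Mul(10, -53), -75718), 130537) = Add(Add(-530, -75718), 130537) = Add(-76248, 130537) = 54289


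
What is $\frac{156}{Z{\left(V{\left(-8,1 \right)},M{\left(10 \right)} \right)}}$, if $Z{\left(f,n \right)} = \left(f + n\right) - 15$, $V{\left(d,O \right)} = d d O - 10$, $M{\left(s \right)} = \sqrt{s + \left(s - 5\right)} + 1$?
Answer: $\frac{1248}{317} - \frac{156 \sqrt{15}}{1585} \approx 3.5557$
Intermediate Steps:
$M{\left(s \right)} = 1 + \sqrt{-5 + 2 s}$ ($M{\left(s \right)} = \sqrt{s + \left(-5 + s\right)} + 1 = \sqrt{-5 + 2 s} + 1 = 1 + \sqrt{-5 + 2 s}$)
$V{\left(d,O \right)} = -10 + O d^{2}$ ($V{\left(d,O \right)} = d^{2} O - 10 = O d^{2} - 10 = -10 + O d^{2}$)
$Z{\left(f,n \right)} = -15 + f + n$
$\frac{156}{Z{\left(V{\left(-8,1 \right)},M{\left(10 \right)} \right)}} = \frac{156}{-15 - \left(10 - \left(-8\right)^{2}\right) + \left(1 + \sqrt{-5 + 2 \cdot 10}\right)} = \frac{156}{-15 + \left(-10 + 1 \cdot 64\right) + \left(1 + \sqrt{-5 + 20}\right)} = \frac{156}{-15 + \left(-10 + 64\right) + \left(1 + \sqrt{15}\right)} = \frac{156}{-15 + 54 + \left(1 + \sqrt{15}\right)} = \frac{156}{40 + \sqrt{15}}$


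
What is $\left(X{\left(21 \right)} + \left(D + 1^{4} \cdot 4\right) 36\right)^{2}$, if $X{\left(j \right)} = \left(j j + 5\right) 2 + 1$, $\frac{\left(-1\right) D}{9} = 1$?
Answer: $508369$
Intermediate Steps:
$D = -9$ ($D = \left(-9\right) 1 = -9$)
$X{\left(j \right)} = 11 + 2 j^{2}$ ($X{\left(j \right)} = \left(j^{2} + 5\right) 2 + 1 = \left(5 + j^{2}\right) 2 + 1 = \left(10 + 2 j^{2}\right) + 1 = 11 + 2 j^{2}$)
$\left(X{\left(21 \right)} + \left(D + 1^{4} \cdot 4\right) 36\right)^{2} = \left(\left(11 + 2 \cdot 21^{2}\right) + \left(-9 + 1^{4} \cdot 4\right) 36\right)^{2} = \left(\left(11 + 2 \cdot 441\right) + \left(-9 + 1 \cdot 4\right) 36\right)^{2} = \left(\left(11 + 882\right) + \left(-9 + 4\right) 36\right)^{2} = \left(893 - 180\right)^{2} = 713^{2} = 508369$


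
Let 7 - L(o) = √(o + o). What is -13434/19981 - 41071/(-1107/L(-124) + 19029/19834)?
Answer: 89008047803049632420/352505289030061479 - 1324859265623032*I*√62/17642024374659 ≈ 252.5 - 591.31*I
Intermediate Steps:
L(o) = 7 - √2*√o (L(o) = 7 - √(o + o) = 7 - √(2*o) = 7 - √2*√o)
-13434/19981 - 41071/(-1107/L(-124) + 19029/19834) = -13434/19981 - 41071/(-1107/(7 - √2*√(-124)) + 19029/19834) = -13434*1/19981 - 41071/(-1107/(7 - √2*2*I*√31) + 19029*(1/19834)) = -13434/19981 - 41071/(-1107/(7 - 2*I*√62) + 19029/19834) = -13434/19981 - 41071/(19029/19834 - 1107/(7 - 2*I*√62))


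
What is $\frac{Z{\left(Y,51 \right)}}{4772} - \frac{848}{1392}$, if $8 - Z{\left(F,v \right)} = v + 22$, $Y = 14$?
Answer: $- \frac{258571}{415164} \approx -0.62282$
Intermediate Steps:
$Z{\left(F,v \right)} = -14 - v$ ($Z{\left(F,v \right)} = 8 - \left(v + 22\right) = 8 - \left(22 + v\right) = -14 - v$)
$\frac{Z{\left(Y,51 \right)}}{4772} - \frac{848}{1392} = \frac{-14 - 51}{4772} - \frac{848}{1392} = \left(-14 - 51\right) \frac{1}{4772} - \frac{53}{87} = \left(-65\right) \frac{1}{4772} - \frac{53}{87} = - \frac{65}{4772} - \frac{53}{87} = - \frac{258571}{415164}$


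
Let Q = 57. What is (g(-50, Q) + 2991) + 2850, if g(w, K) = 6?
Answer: 5847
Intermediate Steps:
(g(-50, Q) + 2991) + 2850 = (6 + 2991) + 2850 = 2997 + 2850 = 5847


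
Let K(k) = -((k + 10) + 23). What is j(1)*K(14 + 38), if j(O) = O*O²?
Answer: -85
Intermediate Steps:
j(O) = O³
K(k) = -33 - k (K(k) = -((10 + k) + 23) = -(33 + k) = -33 - k)
j(1)*K(14 + 38) = 1³*(-33 - (14 + 38)) = 1*(-33 - 1*52) = 1*(-33 - 52) = 1*(-85) = -85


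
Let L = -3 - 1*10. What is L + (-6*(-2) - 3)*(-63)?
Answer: -580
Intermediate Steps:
L = -13 (L = -3 - 10 = -13)
L + (-6*(-2) - 3)*(-63) = -13 + (-6*(-2) - 3)*(-63) = -13 + (12 - 3)*(-63) = -13 + 9*(-63) = -13 - 567 = -580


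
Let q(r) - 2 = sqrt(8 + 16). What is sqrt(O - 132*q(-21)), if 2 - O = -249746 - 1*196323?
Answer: sqrt(445807 - 264*sqrt(6)) ≈ 667.20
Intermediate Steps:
q(r) = 2 + 2*sqrt(6) (q(r) = 2 + sqrt(8 + 16) = 2 + sqrt(24) = 2 + 2*sqrt(6))
O = 446071 (O = 2 - (-249746 - 1*196323) = 2 - (-249746 - 196323) = 2 - 1*(-446069) = 2 + 446069 = 446071)
sqrt(O - 132*q(-21)) = sqrt(446071 - 132*(2 + 2*sqrt(6))) = sqrt(446071 + (-264 - 264*sqrt(6))) = sqrt(445807 - 264*sqrt(6))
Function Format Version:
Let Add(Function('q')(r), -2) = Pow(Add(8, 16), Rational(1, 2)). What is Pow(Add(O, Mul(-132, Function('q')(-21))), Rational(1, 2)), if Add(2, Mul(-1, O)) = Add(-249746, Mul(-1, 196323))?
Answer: Pow(Add(445807, Mul(-264, Pow(6, Rational(1, 2)))), Rational(1, 2)) ≈ 667.20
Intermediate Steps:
Function('q')(r) = Add(2, Mul(2, Pow(6, Rational(1, 2)))) (Function('q')(r) = Add(2, Pow(Add(8, 16), Rational(1, 2))) = Add(2, Pow(24, Rational(1, 2))) = Add(2, Mul(2, Pow(6, Rational(1, 2)))))
O = 446071 (O = Add(2, Mul(-1, Add(-249746, Mul(-1, 196323)))) = Add(2, Mul(-1, Add(-249746, -196323))) = Add(2, Mul(-1, -446069)) = Add(2, 446069) = 446071)
Pow(Add(O, Mul(-132, Function('q')(-21))), Rational(1, 2)) = Pow(Add(446071, Mul(-132, Add(2, Mul(2, Pow(6, Rational(1, 2)))))), Rational(1, 2)) = Pow(Add(446071, Add(-264, Mul(-264, Pow(6, Rational(1, 2))))), Rational(1, 2)) = Pow(Add(445807, Mul(-264, Pow(6, Rational(1, 2)))), Rational(1, 2))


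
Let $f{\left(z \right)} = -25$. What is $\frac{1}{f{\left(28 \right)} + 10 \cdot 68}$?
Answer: $\frac{1}{655} \approx 0.0015267$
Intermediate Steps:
$\frac{1}{f{\left(28 \right)} + 10 \cdot 68} = \frac{1}{-25 + 10 \cdot 68} = \frac{1}{-25 + 680} = \frac{1}{655}$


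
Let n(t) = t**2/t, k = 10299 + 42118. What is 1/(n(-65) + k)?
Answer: 1/52352 ≈ 1.9101e-5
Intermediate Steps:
k = 52417
n(t) = t
1/(n(-65) + k) = 1/(-65 + 52417) = 1/52352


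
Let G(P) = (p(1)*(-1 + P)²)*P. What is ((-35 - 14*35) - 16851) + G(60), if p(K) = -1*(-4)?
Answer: 818064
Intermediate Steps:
p(K) = 4
G(P) = 4*P*(-1 + P)² (G(P) = (4*(-1 + P)²)*P = 4*P*(-1 + P)²)
((-35 - 14*35) - 16851) + G(60) = ((-35 - 14*35) - 16851) + 4*60*(-1 + 60)² = ((-35 - 490) - 16851) + 4*60*59² = (-525 - 16851) + 4*60*3481 = -17376 + 835440 = 818064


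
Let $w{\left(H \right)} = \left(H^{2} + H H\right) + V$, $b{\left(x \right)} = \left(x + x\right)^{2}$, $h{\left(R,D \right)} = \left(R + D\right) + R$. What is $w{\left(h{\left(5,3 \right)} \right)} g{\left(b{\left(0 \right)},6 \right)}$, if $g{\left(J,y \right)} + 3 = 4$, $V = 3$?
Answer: $341$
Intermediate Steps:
$h{\left(R,D \right)} = D + 2 R$ ($h{\left(R,D \right)} = \left(D + R\right) + R = D + 2 R$)
$b{\left(x \right)} = 4 x^{2}$ ($b{\left(x \right)} = \left(2 x\right)^{2} = 4 x^{2}$)
$g{\left(J,y \right)} = 1$ ($g{\left(J,y \right)} = -3 + 4 = 1$)
$w{\left(H \right)} = 3 + 2 H^{2}$ ($w{\left(H \right)} = \left(H^{2} + H H\right) + 3 = \left(H^{2} + H^{2}\right) + 3 = 2 H^{2} + 3 = 3 + 2 H^{2}$)
$w{\left(h{\left(5,3 \right)} \right)} g{\left(b{\left(0 \right)},6 \right)} = \left(3 + 2 \left(3 + 2 \cdot 5\right)^{2}\right) 1 = \left(3 + 2 \left(3 + 10\right)^{2}\right) 1 = \left(3 + 2 \cdot 13^{2}\right) 1 = \left(3 + 2 \cdot 169\right) 1 = \left(3 + 338\right) 1 = 341 \cdot 1 = 341$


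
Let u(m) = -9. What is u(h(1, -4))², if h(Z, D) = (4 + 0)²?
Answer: 81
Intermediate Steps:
h(Z, D) = 16 (h(Z, D) = 4² = 16)
u(h(1, -4))² = (-9)² = 81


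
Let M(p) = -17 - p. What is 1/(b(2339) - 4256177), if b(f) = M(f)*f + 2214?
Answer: -1/9764647 ≈ -1.0241e-7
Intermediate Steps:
b(f) = 2214 + f*(-17 - f) (b(f) = (-17 - f)*f + 2214 = f*(-17 - f) + 2214 = 2214 + f*(-17 - f))
1/(b(2339) - 4256177) = 1/((2214 - 1*2339*(17 + 2339)) - 4256177) = 1/((2214 - 1*2339*2356) - 4256177) = 1/((2214 - 5510684) - 4256177) = 1/(-5508470 - 4256177) = 1/(-9764647) = -1/9764647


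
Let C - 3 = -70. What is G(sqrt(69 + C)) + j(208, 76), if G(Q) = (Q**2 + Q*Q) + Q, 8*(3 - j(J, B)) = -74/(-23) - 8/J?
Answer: 31587/4784 + sqrt(2) ≈ 8.0168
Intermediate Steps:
j(J, B) = 239/92 + 1/J (j(J, B) = 3 - (-74/(-23) - 8/J)/8 = 3 - (-74*(-1/23) - 8/J)/8 = 3 - (74/23 - 8/J)/8 = 3 + (-37/92 + 1/J) = 239/92 + 1/J)
C = -67 (C = 3 - 70 = -67)
G(Q) = Q + 2*Q**2 (G(Q) = (Q**2 + Q**2) + Q = 2*Q**2 + Q = Q + 2*Q**2)
G(sqrt(69 + C)) + j(208, 76) = sqrt(69 - 67)*(1 + 2*sqrt(69 - 67)) + (239/92 + 1/208) = sqrt(2)*(1 + 2*sqrt(2)) + (239/92 + 1/208) = sqrt(2)*(1 + 2*sqrt(2)) + 12451/4784 = 12451/4784 + sqrt(2)*(1 + 2*sqrt(2))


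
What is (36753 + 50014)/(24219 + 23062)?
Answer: 86767/47281 ≈ 1.8351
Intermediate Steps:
(36753 + 50014)/(24219 + 23062) = 86767/47281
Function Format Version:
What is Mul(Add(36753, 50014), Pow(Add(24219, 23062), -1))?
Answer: Rational(86767, 47281) ≈ 1.8351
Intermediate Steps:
Mul(Add(36753, 50014), Pow(Add(24219, 23062), -1)) = Mul(86767, Pow(47281, -1)) = Mul(86767, Rational(1, 47281)) = Rational(86767, 47281)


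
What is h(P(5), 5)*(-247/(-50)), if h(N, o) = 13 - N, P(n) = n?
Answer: 988/25 ≈ 39.520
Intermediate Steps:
h(P(5), 5)*(-247/(-50)) = (13 - 1*5)*(-247/(-50)) = (13 - 5)*(-247*(-1/50)) = 8*(247/50) = 988/25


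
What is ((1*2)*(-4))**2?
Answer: 64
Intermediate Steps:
((1*2)*(-4))**2 = (2*(-4))**2 = (-8)**2 = 64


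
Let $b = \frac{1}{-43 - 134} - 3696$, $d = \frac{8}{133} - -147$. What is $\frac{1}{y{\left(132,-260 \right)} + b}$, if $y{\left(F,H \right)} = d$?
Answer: $- \frac{23541}{83545726} \approx -0.00028177$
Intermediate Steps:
$d = \frac{19559}{133}$ ($d = 8 \cdot \frac{1}{133} + 147 = \frac{8}{133} + 147 = \frac{19559}{133} \approx 147.06$)
$y{\left(F,H \right)} = \frac{19559}{133}$
$b = - \frac{654193}{177}$ ($b = \frac{1}{-177} - 3696 = - \frac{1}{177} - 3696 = - \frac{654193}{177} \approx -3696.0$)
$\frac{1}{y{\left(132,-260 \right)} + b} = \frac{1}{\frac{19559}{133} - \frac{654193}{177}} = \frac{1}{- \frac{83545726}{23541}} = - \frac{23541}{83545726}$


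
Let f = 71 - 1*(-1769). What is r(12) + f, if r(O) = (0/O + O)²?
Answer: 1984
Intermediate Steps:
r(O) = O² (r(O) = (0 + O)² = O²)
f = 1840 (f = 71 + 1769 = 1840)
r(12) + f = 12² + 1840 = 144 + 1840 = 1984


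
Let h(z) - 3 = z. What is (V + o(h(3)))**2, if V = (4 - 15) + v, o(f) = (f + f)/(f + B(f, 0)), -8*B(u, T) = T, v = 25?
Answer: 256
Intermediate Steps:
B(u, T) = -T/8
h(z) = 3 + z
o(f) = 2 (o(f) = (f + f)/(f - 1/8*0) = (2*f)/(f + 0) = (2*f)/f = 2)
V = 14 (V = (4 - 15) + 25 = -11 + 25 = 14)
(V + o(h(3)))**2 = (14 + 2)**2 = 16**2 = 256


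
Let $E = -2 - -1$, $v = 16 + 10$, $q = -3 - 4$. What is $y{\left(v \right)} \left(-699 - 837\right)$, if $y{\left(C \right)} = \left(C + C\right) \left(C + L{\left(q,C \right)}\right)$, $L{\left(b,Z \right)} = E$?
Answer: $-1996800$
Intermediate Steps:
$q = -7$
$v = 26$
$E = -1$ ($E = -2 + 1 = -1$)
$L{\left(b,Z \right)} = -1$
$y{\left(C \right)} = 2 C \left(-1 + C\right)$ ($y{\left(C \right)} = \left(C + C\right) \left(C - 1\right) = 2 C \left(-1 + C\right)$)
$y{\left(v \right)} \left(-699 - 837\right) = 2 \cdot 26 \left(-1 + 26\right) \left(-699 - 837\right) = 2 \cdot 26 \cdot 25 \left(-1536\right) = 1300 \left(-1536\right) = -1996800$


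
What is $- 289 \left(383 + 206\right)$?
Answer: $-170221$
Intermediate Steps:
$- 289 \left(383 + 206\right) = \left(-289\right) 589 = -170221$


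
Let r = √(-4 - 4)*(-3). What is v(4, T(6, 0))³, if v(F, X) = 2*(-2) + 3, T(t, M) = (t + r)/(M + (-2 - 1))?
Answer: -1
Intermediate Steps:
r = -6*I*√2 (r = √(-8)*(-3) = (2*I*√2)*(-3) = -6*I*√2 ≈ -8.4853*I)
T(t, M) = (t - 6*I*√2)/(-3 + M) (T(t, M) = (t - 6*I*√2)/(M + (-2 - 1)) = (t - 6*I*√2)/(M - 3) = (t - 6*I*√2)/(-3 + M))
v(F, X) = -1 (v(F, X) = -4 + 3 = -1)
v(4, T(6, 0))³ = (-1)³ = -1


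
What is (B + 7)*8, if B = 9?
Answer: 128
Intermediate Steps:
(B + 7)*8 = (9 + 7)*8 = 16*8 = 128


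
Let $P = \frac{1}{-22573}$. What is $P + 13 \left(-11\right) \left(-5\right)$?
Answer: $\frac{16139694}{22573} \approx 715.0$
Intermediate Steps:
$P = - \frac{1}{22573} \approx -4.4301 \cdot 10^{-5}$
$P + 13 \left(-11\right) \left(-5\right) = - \frac{1}{22573} + 13 \left(-11\right) \left(-5\right) = - \frac{1}{22573} - -715 = - \frac{1}{22573} + 715 = \frac{16139694}{22573}$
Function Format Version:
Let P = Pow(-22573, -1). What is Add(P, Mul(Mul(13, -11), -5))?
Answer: Rational(16139694, 22573) ≈ 715.00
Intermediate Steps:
P = Rational(-1, 22573) ≈ -4.4301e-5
Add(P, Mul(Mul(13, -11), -5)) = Add(Rational(-1, 22573), Mul(Mul(13, -11), -5)) = Add(Rational(-1, 22573), Mul(-143, -5)) = Add(Rational(-1, 22573), 715) = Rational(16139694, 22573)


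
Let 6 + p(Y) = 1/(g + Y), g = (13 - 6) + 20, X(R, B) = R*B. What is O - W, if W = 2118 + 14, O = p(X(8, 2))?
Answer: -91933/43 ≈ -2138.0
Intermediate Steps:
X(R, B) = B*R
g = 27 (g = 7 + 20 = 27)
p(Y) = -6 + 1/(27 + Y)
O = -257/43 (O = (-161 - 12*8)/(27 + 2*8) = (-161 - 6*16)/(27 + 16) = (-161 - 96)/43 = (1/43)*(-257) = -257/43 ≈ -5.9767)
W = 2132
O - W = -257/43 - 1*2132 = -257/43 - 2132 = -91933/43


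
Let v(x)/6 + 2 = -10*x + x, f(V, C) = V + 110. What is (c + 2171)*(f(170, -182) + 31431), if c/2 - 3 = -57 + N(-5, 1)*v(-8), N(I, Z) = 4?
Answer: 171968753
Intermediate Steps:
f(V, C) = 110 + V
v(x) = -12 - 54*x (v(x) = -12 + 6*(-10*x + x) = -12 + 6*(-9*x) = -12 - 54*x)
c = 3252 (c = 6 + 2*(-57 + 4*(-12 - 54*(-8))) = 6 + 2*(-57 + 4*(-12 + 432)) = 6 + 2*(-57 + 4*420) = 6 + 2*(-57 + 1680) = 6 + 2*1623 = 6 + 3246 = 3252)
(c + 2171)*(f(170, -182) + 31431) = (3252 + 2171)*((110 + 170) + 31431) = 5423*(280 + 31431) = 5423*31711 = 171968753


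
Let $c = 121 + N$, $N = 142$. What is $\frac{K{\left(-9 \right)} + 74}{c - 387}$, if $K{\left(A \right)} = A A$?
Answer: $- \frac{5}{4} \approx -1.25$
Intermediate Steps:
$K{\left(A \right)} = A^{2}$
$c = 263$ ($c = 121 + 142 = 263$)
$\frac{K{\left(-9 \right)} + 74}{c - 387} = \frac{\left(-9\right)^{2} + 74}{263 - 387} = \frac{81 + 74}{-124} = 155 \left(- \frac{1}{124}\right) = - \frac{5}{4}$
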